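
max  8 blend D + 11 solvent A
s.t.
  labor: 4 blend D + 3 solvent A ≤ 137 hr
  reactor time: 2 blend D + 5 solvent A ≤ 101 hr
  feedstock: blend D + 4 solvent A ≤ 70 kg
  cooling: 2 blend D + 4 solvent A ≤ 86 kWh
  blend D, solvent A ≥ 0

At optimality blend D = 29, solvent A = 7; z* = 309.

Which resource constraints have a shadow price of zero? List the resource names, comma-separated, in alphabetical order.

labor: 137/137 (binding)
reactor time: 93/101 (slack 8)
feedstock: 57/70 (slack 13)
cooling: 86/86 (binding)
By complementary slackness, a constraint with positive slack has shadow price 0 → feedstock, reactor time.

feedstock, reactor time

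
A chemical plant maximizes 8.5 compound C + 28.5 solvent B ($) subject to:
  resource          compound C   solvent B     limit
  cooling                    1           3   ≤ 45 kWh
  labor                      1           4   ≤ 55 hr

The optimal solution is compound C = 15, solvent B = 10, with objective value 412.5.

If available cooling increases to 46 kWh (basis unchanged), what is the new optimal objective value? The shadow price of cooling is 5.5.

418

Δb = 1, so new z* = 412.5 + (5.5)·(1) = 412.5 + 5.5 = 418.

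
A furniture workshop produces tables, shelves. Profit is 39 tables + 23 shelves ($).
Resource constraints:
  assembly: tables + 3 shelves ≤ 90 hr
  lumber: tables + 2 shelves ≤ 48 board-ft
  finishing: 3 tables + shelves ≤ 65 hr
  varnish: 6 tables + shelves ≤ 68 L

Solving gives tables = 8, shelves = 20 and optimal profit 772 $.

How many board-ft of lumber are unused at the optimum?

0

lumber used = 1·8 + 2·20 = 48; slack = 48 − 48 = 0.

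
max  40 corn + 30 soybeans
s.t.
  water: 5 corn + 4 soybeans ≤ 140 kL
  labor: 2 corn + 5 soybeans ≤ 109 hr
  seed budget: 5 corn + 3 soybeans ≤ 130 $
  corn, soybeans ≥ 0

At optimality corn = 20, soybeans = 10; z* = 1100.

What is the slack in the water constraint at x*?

water used = 5·20 + 4·10 = 140; slack = 140 − 140 = 0.

0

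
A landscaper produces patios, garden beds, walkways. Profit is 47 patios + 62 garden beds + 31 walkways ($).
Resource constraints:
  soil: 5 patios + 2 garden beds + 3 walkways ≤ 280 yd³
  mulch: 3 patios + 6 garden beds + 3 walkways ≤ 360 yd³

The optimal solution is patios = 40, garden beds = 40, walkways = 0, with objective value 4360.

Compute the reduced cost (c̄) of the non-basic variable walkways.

-8

At the optimum: soil uses 280 of 280 (binding); mulch uses 360 of 360 (binding).
From A_Bᵀ y = c: 5·y_soil + 3·y_mulch = 47; 2·y_soil + 6·y_mulch = 62.
Solving: y_soil = 4, y_mulch = 9.
Reduced cost of walkways: c₃ − yᵀa₃ = 31 − (4·3 + 9·3) = 31 − 39 = -8.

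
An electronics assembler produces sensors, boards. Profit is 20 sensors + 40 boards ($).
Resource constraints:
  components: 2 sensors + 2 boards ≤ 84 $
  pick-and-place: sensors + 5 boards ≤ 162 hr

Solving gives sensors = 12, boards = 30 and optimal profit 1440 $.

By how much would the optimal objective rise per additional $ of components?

At the optimum: components uses 84 of 84 (binding); pick-and-place uses 162 of 162 (binding).
The binding rows give the dual system: 2·y_components + 1·y_pick-and-place = 20 and 2·y_components + 5·y_pick-and-place = 40.
Solving: y_components = 7.5, y_pick-and-place = 5.
Shadow price of components = 7.5.

7.5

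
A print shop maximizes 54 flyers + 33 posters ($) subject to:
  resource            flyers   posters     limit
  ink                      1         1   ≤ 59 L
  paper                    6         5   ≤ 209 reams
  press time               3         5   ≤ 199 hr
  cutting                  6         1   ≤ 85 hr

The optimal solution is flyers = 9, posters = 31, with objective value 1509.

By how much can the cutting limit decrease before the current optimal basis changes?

27.2

Binding constraints: paper, cutting. The basis is B = [[6,5],[6,1]] with det -24.
Per unit decrease in cutting, x* moves by d = (-0.2083, 0.25).
The basis stays optimal until press time becomes binding; allowable decrease = 27.2 hr.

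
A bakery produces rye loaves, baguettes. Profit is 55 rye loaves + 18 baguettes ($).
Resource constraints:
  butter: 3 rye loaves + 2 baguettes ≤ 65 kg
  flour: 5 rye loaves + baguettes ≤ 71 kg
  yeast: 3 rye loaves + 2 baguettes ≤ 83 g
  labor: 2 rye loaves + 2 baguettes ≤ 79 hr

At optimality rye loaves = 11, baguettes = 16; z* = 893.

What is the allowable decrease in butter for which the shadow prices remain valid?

Binding constraints: butter, flour. The basis is B = [[3,2],[5,1]] with det -7.
Per unit decrease in butter, x* moves by d = (0.1429, -0.7143).
The basis stays optimal until baguettes reaches 0; allowable decrease = 22.4 kg.

22.4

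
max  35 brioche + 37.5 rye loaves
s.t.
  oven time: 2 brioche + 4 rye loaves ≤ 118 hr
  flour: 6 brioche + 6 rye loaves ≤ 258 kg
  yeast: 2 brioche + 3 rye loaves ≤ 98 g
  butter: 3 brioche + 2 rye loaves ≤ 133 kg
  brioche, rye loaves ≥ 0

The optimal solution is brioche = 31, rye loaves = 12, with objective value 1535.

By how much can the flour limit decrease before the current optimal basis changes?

Binding constraints: flour, yeast. The basis is B = [[6,6],[2,3]] with det 6.
Per unit decrease in flour, x* moves by d = (-0.5, 0.3333).
The basis stays optimal until oven time becomes binding; allowable decrease = 24 kg.

24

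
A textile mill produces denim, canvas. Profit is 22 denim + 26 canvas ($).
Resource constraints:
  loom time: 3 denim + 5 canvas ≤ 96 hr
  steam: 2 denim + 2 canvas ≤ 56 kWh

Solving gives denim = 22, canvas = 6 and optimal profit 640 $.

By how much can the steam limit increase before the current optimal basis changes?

Binding constraints: loom time, steam. The basis is B = [[3,5],[2,2]] with det -4.
Per unit increase in steam, x* moves by d = (1.25, -0.75).
The basis stays optimal until canvas reaches 0; allowable increase = 8 kWh.

8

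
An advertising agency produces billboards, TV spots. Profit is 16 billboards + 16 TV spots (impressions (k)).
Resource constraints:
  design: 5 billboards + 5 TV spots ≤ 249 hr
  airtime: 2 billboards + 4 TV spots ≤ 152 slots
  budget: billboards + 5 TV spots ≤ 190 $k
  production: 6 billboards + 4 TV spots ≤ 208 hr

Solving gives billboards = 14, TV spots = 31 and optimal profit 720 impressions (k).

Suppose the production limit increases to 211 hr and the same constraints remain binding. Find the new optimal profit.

At the optimum: design uses 225 of 249 (slack = 24); airtime uses 152 of 152 (binding); budget uses 169 of 190 (slack = 21); production uses 208 of 208 (binding).
Slack constraints have shadow price 0 (complementary slackness).
From A_Bᵀ y = c: 2·y_airtime + 6·y_production = 16; 4·y_airtime + 4·y_production = 16.
→ y_airtime = 2 and y_production = 2.
Δz = y_production·Δb = 2 × (3) = 6, so new z* = 720 + 6 = 726.

726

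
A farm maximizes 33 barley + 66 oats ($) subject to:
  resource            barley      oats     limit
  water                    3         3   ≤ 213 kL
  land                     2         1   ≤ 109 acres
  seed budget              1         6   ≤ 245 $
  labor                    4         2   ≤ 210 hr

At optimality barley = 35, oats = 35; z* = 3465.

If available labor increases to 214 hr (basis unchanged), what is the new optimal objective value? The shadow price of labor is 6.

3489

Δb = 4, so new z* = 3465 + (6)·(4) = 3465 + 24 = 3489.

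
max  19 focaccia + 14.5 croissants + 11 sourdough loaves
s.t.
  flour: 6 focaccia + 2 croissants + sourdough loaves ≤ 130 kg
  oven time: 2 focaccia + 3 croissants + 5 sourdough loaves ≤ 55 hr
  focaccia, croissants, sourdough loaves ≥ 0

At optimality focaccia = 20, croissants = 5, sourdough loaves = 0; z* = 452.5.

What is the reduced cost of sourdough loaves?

At the optimum: flour uses 130 of 130 (binding); oven time uses 55 of 55 (binding).
Dual feasibility on the basic columns requires 6·y_flour + 2·y_oven time = 19, 2·y_flour + 3·y_oven time = 14.5.
Solving: y_flour = 2, y_oven time = 3.5.
Reduced cost of sourdough loaves: c₃ − yᵀa₃ = 11 − (2·1 + 3.5·5) = 11 − 19.5 = -8.5.

-8.5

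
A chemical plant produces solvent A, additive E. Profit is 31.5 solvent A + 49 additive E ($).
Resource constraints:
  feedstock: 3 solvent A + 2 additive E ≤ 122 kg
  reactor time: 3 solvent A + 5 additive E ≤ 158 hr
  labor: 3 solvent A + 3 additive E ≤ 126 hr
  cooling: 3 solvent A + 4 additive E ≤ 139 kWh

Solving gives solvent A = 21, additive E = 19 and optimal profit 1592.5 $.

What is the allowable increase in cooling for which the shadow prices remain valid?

Binding constraints: reactor time, cooling. The basis is B = [[3,5],[3,4]] with det -3.
Per unit increase in cooling, x* moves by d = (1.6667, -1).
The basis stays optimal until labor becomes binding; allowable increase = 3 kWh.

3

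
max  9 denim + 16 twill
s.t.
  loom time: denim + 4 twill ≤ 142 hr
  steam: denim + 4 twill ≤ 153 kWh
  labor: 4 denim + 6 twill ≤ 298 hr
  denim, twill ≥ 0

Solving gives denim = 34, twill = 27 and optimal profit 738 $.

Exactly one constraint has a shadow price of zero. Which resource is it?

steam

loom time: 142/142 (binding)
steam: 142/153 (slack 11)
labor: 298/298 (binding)
By complementary slackness, a constraint with positive slack has shadow price 0 → steam.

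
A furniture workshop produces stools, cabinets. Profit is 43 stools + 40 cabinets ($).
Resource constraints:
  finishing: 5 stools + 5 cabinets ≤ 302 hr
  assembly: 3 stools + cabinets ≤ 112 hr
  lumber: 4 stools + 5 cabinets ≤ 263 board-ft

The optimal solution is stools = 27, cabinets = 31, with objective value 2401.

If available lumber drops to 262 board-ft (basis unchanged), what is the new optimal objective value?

2394

Binding: assembly and lumber. Non-binding: finishing (12 unused).
Since finishing is not tight, its dual is 0.
From A_Bᵀ y = c: 3·y_assembly + 4·y_lumber = 43; 1·y_assembly + 5·y_lumber = 40.
Solving: y_assembly = 5, y_lumber = 7.
Δz = y_lumber·Δb = 7 × (-1) = -7, so new z* = 2401 − 7 = 2394.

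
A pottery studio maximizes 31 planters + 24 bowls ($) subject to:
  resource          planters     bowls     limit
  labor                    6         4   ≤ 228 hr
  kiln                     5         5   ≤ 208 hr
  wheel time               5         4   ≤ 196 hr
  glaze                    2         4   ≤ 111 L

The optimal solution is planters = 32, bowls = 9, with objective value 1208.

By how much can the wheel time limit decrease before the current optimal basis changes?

Binding constraints: labor, wheel time. The basis is B = [[6,4],[5,4]] with det 4.
Per unit decrease in wheel time, x* moves by d = (1, -1.5).
The basis stays optimal until bowls reaches 0; allowable decrease = 6 hr.

6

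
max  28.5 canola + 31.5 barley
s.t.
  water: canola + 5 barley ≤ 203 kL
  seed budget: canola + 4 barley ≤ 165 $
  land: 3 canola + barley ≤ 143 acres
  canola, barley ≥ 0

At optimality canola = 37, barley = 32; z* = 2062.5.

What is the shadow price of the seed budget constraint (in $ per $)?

Check each constraint at x*: water 197/203 (slack 6); seed budget 165/165 (tight); land 143/143 (tight).
By complementary slackness, y = 0 for the non-binding constraint.
From A_Bᵀ y = c: 1·y_seed budget + 3·y_land = 28.5; 4·y_seed budget + 1·y_land = 31.5.
This yields shadow prices y_seed budget = 6, y_land = 7.5.
Shadow price of seed budget = 6.

6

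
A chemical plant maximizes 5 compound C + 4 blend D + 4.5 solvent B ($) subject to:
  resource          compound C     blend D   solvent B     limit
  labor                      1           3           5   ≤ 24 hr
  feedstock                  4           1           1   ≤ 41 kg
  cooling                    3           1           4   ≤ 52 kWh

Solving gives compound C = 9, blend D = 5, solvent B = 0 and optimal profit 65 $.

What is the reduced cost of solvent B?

-1.5

Binding: labor and feedstock. Non-binding: cooling (20 unused).
Since cooling is not tight, its dual is 0.
The binding rows give the dual system: 1·y_labor + 4·y_feedstock = 5 and 3·y_labor + 1·y_feedstock = 4.
Solving: y_labor = 1, y_feedstock = 1.
Reduced cost of solvent B: c₃ − yᵀa₃ = 4.5 − (1·5 + 1·1) = 4.5 − 6 = -1.5.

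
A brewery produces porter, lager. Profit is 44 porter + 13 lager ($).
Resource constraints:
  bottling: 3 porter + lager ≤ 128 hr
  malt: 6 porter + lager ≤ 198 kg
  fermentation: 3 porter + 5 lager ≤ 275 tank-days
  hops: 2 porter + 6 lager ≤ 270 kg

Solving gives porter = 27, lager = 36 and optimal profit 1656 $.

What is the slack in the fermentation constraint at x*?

fermentation used = 3·27 + 5·36 = 261; slack = 275 − 261 = 14.

14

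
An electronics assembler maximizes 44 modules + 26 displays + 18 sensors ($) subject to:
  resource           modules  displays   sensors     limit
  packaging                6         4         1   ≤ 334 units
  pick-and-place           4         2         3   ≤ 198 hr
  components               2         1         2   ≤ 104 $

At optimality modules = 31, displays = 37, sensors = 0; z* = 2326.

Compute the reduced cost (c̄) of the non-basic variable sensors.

Check each constraint at x*: packaging 334/334 (tight); pick-and-place 198/198 (tight); components 99/104 (slack 5).
By complementary slackness, y = 0 for the non-binding constraint.
From A_Bᵀ y = c: 6·y_packaging + 4·y_pick-and-place = 44; 4·y_packaging + 2·y_pick-and-place = 26.
→ y_packaging = 4 and y_pick-and-place = 5.
Reduced cost of sensors: c₃ − yᵀa₃ = 18 − (4·1 + 5·3) = 18 − 19 = -1.

-1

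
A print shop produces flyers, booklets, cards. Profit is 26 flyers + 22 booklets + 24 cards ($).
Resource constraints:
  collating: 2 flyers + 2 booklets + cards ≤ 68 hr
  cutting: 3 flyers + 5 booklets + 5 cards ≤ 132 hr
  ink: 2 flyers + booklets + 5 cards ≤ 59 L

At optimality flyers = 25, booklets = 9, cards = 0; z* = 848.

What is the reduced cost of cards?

At the optimum: collating uses 68 of 68 (binding); cutting uses 120 of 132 (slack = 12); ink uses 59 of 59 (binding).
Slack constraints have shadow price 0 (complementary slackness).
Dual feasibility on the basic columns requires 2·y_collating + 2·y_ink = 26, 2·y_collating + 1·y_ink = 22.
Solving: y_collating = 9, y_ink = 4.
Reduced cost of cards: c₃ − yᵀa₃ = 24 − (9·1 + 4·5) = 24 − 29 = -5.

-5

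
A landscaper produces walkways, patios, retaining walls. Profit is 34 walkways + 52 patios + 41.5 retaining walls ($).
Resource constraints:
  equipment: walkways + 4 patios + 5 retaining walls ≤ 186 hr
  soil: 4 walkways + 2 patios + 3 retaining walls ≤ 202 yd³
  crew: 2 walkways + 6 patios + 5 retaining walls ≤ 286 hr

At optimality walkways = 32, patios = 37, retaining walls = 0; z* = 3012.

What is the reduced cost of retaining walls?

At the optimum: equipment uses 180 of 186 (slack = 6); soil uses 202 of 202 (binding); crew uses 286 of 286 (binding).
Since equipment is not tight, its dual is 0.
The binding rows give the dual system: 4·y_soil + 2·y_crew = 34 and 2·y_soil + 6·y_crew = 52.
Solving: y_soil = 5, y_crew = 7.
Reduced cost of retaining walls: c₃ − yᵀa₃ = 41.5 − (5·3 + 7·5) = 41.5 − 50 = -8.5.

-8.5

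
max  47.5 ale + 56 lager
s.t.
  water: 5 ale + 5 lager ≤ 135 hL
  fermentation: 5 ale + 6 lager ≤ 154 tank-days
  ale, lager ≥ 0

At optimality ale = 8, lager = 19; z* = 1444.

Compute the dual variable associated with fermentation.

At the optimum: water uses 135 of 135 (binding); fermentation uses 154 of 154 (binding).
The binding rows give the dual system: 5·y_water + 5·y_fermentation = 47.5 and 5·y_water + 6·y_fermentation = 56.
→ y_water = 1 and y_fermentation = 8.5.
Shadow price of fermentation = 8.5.

8.5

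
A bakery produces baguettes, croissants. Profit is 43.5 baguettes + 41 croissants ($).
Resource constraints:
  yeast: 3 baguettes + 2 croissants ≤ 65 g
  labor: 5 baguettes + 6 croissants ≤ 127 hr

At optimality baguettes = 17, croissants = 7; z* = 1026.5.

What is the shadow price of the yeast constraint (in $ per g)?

7

Check each constraint at x*: yeast 65/65 (tight); labor 127/127 (tight).
The binding rows give the dual system: 3·y_yeast + 5·y_labor = 43.5 and 2·y_yeast + 6·y_labor = 41.
Solving: y_yeast = 7, y_labor = 4.5.
Shadow price of yeast = 7.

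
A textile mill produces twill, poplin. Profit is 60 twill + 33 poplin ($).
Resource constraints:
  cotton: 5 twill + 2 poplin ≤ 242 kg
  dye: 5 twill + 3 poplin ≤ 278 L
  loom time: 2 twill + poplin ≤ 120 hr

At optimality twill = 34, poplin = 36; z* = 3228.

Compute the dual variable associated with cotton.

Check each constraint at x*: cotton 242/242 (tight); dye 278/278 (tight); loom time 104/120 (slack 16).
By complementary slackness, y = 0 for the non-binding constraint.
From A_Bᵀ y = c: 5·y_cotton + 5·y_dye = 60; 2·y_cotton + 3·y_dye = 33.
Solving: y_cotton = 3, y_dye = 9.
Shadow price of cotton = 3.

3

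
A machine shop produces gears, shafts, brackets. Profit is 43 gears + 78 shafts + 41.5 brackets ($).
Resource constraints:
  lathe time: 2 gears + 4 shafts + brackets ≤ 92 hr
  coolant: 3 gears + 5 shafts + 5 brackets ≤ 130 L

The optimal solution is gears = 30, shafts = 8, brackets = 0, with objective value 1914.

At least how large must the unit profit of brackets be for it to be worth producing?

49.5

Check each constraint at x*: lathe time 92/92 (tight); coolant 130/130 (tight).
The binding rows give the dual system: 2·y_lathe time + 3·y_coolant = 43 and 4·y_lathe time + 5·y_coolant = 78.
This yields shadow prices y_lathe time = 9.5, y_coolant = 8.
brackets enters the basis when its profit ≥ yᵀa₃ = 9.5·1 + 8·5 = 49.5.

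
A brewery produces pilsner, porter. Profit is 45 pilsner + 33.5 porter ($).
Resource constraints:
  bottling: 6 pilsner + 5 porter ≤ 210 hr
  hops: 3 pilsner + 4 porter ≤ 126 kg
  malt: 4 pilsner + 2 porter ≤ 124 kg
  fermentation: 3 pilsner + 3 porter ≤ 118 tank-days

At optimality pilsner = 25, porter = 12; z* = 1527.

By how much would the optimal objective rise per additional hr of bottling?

5.5

Binding: bottling and malt. Non-binding: hops (3 unused), fermentation (7 unused).
Since hops, fermentation are not tight, their duals are 0.
From A_Bᵀ y = c: 6·y_bottling + 4·y_malt = 45; 5·y_bottling + 2·y_malt = 33.5.
Solving: y_bottling = 5.5, y_malt = 3.
Shadow price of bottling = 5.5.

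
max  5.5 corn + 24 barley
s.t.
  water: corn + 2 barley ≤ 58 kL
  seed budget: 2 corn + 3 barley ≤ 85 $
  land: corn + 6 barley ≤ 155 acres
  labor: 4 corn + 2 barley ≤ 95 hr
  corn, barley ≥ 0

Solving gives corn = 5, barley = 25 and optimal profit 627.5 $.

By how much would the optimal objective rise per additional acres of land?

3.5

Check each constraint at x*: water 55/58 (slack 3); seed budget 85/85 (tight); land 155/155 (tight); labor 70/95 (slack 25).
Slack constraints have shadow price 0 (complementary slackness).
The binding rows give the dual system: 2·y_seed budget + 1·y_land = 5.5 and 3·y_seed budget + 6·y_land = 24.
Solving: y_seed budget = 1, y_land = 3.5.
Shadow price of land = 3.5.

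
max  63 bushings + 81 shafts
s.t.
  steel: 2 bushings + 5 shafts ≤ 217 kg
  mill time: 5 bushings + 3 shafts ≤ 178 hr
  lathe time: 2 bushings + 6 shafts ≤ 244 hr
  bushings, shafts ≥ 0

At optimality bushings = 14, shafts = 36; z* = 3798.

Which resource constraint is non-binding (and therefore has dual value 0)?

steel

steel: 208/217 (slack 9)
mill time: 178/178 (binding)
lathe time: 244/244 (binding)
By complementary slackness, a constraint with positive slack has shadow price 0 → steel.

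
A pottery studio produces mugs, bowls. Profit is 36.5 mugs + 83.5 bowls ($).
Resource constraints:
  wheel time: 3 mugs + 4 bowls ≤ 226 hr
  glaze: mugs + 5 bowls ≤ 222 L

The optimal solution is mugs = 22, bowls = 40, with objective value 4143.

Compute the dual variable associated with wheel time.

Both wheel time and glaze are binding at x*.
From A_Bᵀ y = c: 3·y_wheel time + 1·y_glaze = 36.5; 4·y_wheel time + 5·y_glaze = 83.5.
This yields shadow prices y_wheel time = 9, y_glaze = 9.5.
Shadow price of wheel time = 9.

9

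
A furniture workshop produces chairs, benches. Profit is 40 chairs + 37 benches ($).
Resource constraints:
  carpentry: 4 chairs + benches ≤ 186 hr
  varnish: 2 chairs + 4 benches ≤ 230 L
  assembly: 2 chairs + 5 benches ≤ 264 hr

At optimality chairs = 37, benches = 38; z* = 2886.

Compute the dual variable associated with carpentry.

7

Check each constraint at x*: carpentry 186/186 (tight); varnish 226/230 (slack 4); assembly 264/264 (tight).
By complementary slackness, y = 0 for the non-binding constraint.
From A_Bᵀ y = c: 4·y_carpentry + 2·y_assembly = 40; 1·y_carpentry + 5·y_assembly = 37.
→ y_carpentry = 7 and y_assembly = 6.
Shadow price of carpentry = 7.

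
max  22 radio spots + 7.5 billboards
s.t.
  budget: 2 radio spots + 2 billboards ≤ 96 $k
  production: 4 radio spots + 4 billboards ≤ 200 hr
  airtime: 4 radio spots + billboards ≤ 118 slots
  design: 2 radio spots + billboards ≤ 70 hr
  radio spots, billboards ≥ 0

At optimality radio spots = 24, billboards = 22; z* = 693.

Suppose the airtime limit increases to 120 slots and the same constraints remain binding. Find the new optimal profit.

700

Check each constraint at x*: budget 92/96 (slack 4); production 184/200 (slack 16); airtime 118/118 (tight); design 70/70 (tight).
Since budget, production are not tight, their duals are 0.
Dual feasibility on the basic columns requires 4·y_airtime + 2·y_design = 22, 1·y_airtime + 1·y_design = 7.5.
This yields shadow prices y_airtime = 3.5, y_design = 4.
Δz = y_airtime·Δb = 3.5 × (2) = 7, so new z* = 693 + 7 = 700.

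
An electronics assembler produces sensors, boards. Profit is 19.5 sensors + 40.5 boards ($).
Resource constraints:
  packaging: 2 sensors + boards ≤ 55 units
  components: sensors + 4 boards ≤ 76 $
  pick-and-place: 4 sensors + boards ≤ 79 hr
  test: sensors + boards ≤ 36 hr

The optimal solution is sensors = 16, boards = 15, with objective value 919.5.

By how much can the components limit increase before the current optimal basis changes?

Binding constraints: components, pick-and-place. The basis is B = [[1,4],[4,1]] with det -15.
Per unit increase in components, x* moves by d = (-0.0667, 0.2667).
The basis stays optimal until test becomes binding; allowable increase = 25 $.

25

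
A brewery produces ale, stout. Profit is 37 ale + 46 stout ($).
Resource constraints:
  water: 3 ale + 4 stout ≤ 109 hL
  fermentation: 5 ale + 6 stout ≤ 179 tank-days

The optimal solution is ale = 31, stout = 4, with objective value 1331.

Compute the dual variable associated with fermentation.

5

Check each constraint at x*: water 109/109 (tight); fermentation 179/179 (tight).
Dual feasibility on the basic columns requires 3·y_water + 5·y_fermentation = 37, 4·y_water + 6·y_fermentation = 46.
Solving: y_water = 4, y_fermentation = 5.
Shadow price of fermentation = 5.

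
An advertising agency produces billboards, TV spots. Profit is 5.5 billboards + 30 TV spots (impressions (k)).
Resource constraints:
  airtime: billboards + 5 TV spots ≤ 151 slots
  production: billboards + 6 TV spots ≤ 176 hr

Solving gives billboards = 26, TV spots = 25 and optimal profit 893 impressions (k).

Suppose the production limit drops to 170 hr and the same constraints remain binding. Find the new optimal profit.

878

At the optimum: airtime uses 151 of 151 (binding); production uses 176 of 176 (binding).
From A_Bᵀ y = c: 1·y_airtime + 1·y_production = 5.5; 5·y_airtime + 6·y_production = 30.
Solving: y_airtime = 3, y_production = 2.5.
Δz = y_production·Δb = 2.5 × (-6) = -15, so new z* = 893 − 15 = 878.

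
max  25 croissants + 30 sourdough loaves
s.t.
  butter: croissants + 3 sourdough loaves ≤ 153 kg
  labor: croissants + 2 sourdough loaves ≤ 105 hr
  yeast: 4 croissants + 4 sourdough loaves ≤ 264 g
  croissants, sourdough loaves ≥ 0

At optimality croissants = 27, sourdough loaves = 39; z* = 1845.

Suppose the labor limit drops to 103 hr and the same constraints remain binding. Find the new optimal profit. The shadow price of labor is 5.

Δb = -2, so new z* = 1845 + (5)·(-2) = 1845 − 10 = 1835.

1835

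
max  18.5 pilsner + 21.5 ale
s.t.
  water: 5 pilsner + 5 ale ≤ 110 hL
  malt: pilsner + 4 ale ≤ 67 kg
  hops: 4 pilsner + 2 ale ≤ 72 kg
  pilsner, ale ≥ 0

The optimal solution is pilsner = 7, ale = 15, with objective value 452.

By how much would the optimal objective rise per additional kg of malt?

1

At the optimum: water uses 110 of 110 (binding); malt uses 67 of 67 (binding); hops uses 58 of 72 (slack = 14).
Since hops is not tight, its dual is 0.
The binding rows give the dual system: 5·y_water + 1·y_malt = 18.5 and 5·y_water + 4·y_malt = 21.5.
→ y_water = 3.5 and y_malt = 1.
Shadow price of malt = 1.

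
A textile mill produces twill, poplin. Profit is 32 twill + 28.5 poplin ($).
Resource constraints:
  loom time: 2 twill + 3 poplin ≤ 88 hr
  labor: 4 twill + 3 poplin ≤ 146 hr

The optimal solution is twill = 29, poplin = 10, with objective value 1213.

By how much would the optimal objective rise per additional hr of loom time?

3

At the optimum: loom time uses 88 of 88 (binding); labor uses 146 of 146 (binding).
From A_Bᵀ y = c: 2·y_loom time + 4·y_labor = 32; 3·y_loom time + 3·y_labor = 28.5.
This yields shadow prices y_loom time = 3, y_labor = 6.5.
Shadow price of loom time = 3.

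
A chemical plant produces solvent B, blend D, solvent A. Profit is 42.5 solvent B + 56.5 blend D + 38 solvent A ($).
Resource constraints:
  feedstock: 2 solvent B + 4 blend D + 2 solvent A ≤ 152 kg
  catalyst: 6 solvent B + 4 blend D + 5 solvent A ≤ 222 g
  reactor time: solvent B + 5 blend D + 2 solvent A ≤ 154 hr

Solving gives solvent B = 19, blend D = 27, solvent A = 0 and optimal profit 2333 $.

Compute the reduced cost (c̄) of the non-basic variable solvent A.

-5

Binding: catalyst and reactor time. Non-binding: feedstock (6 unused).
Slack constraints have shadow price 0 (complementary slackness).
The binding rows give the dual system: 6·y_catalyst + 1·y_reactor time = 42.5 and 4·y_catalyst + 5·y_reactor time = 56.5.
This yields shadow prices y_catalyst = 6, y_reactor time = 6.5.
Reduced cost of solvent A: c₃ − yᵀa₃ = 38 − (6·5 + 6.5·2) = 38 − 43 = -5.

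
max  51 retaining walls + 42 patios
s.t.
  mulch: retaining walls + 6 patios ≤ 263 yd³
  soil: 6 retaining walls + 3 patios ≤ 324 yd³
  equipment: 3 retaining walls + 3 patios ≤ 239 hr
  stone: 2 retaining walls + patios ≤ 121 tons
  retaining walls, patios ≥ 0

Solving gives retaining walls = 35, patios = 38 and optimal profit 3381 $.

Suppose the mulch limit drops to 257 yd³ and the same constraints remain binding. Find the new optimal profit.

3363

Binding: mulch and soil. Non-binding: equipment (20 unused), stone (13 unused).
By complementary slackness, y = 0 for the non-binding constraints.
Dual feasibility on the basic columns requires 1·y_mulch + 6·y_soil = 51, 6·y_mulch + 3·y_soil = 42.
This yields shadow prices y_mulch = 3, y_soil = 8.
Δz = y_mulch·Δb = 3 × (-6) = -18, so new z* = 3381 − 18 = 3363.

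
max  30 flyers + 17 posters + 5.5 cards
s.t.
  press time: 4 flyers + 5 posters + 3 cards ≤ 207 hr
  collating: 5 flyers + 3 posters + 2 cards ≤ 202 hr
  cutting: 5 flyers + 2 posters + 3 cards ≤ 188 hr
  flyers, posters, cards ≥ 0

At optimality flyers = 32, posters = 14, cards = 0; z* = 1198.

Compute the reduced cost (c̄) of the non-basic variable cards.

Check each constraint at x*: press time 198/207 (slack 9); collating 202/202 (tight); cutting 188/188 (tight).
Slack constraints have shadow price 0 (complementary slackness).
The binding rows give the dual system: 5·y_collating + 5·y_cutting = 30 and 3·y_collating + 2·y_cutting = 17.
Solving: y_collating = 5, y_cutting = 1.
Reduced cost of cards: c₃ − yᵀa₃ = 5.5 − (5·2 + 1·3) = 5.5 − 13 = -7.5.

-7.5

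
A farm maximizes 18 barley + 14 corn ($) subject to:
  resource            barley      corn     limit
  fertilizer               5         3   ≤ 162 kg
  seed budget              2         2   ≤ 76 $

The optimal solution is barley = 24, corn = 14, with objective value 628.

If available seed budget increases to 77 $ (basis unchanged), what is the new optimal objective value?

632

At the optimum: fertilizer uses 162 of 162 (binding); seed budget uses 76 of 76 (binding).
The binding rows give the dual system: 5·y_fertilizer + 2·y_seed budget = 18 and 3·y_fertilizer + 2·y_seed budget = 14.
→ y_fertilizer = 2 and y_seed budget = 4.
Δz = y_seed budget·Δb = 4 × (1) = 4, so new z* = 628 + 4 = 632.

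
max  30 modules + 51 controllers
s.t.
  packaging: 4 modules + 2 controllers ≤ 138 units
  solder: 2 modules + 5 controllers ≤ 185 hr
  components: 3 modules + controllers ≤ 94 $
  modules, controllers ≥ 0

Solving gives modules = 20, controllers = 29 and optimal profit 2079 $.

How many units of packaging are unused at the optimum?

0

packaging used = 4·20 + 2·29 = 138; slack = 138 − 138 = 0.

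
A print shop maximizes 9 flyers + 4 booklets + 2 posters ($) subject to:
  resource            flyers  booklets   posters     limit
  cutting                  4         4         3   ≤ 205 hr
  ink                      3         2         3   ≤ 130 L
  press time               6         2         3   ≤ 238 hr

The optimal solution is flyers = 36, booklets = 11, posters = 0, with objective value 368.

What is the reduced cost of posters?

-4

At the optimum: cutting uses 188 of 205 (slack = 17); ink uses 130 of 130 (binding); press time uses 238 of 238 (binding).
Slack constraints have shadow price 0 (complementary slackness).
From A_Bᵀ y = c: 3·y_ink + 6·y_press time = 9; 2·y_ink + 2·y_press time = 4.
This yields shadow prices y_ink = 1, y_press time = 1.
Reduced cost of posters: c₃ − yᵀa₃ = 2 − (1·3 + 1·3) = 2 − 6 = -4.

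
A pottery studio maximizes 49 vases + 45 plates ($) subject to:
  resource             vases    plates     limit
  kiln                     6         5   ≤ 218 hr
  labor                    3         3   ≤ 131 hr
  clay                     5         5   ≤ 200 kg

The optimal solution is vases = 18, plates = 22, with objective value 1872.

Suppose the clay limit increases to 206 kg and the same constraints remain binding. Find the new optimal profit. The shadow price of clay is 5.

1902

Δb = 6, so new z* = 1872 + (5)·(6) = 1872 + 30 = 1902.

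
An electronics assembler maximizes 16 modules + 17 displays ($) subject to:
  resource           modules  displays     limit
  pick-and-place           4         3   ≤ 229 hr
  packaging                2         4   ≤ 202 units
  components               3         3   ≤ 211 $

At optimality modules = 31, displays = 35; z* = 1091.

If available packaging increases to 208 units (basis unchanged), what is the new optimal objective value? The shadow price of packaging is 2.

Δb = 6, so new z* = 1091 + (2)·(6) = 1091 + 12 = 1103.

1103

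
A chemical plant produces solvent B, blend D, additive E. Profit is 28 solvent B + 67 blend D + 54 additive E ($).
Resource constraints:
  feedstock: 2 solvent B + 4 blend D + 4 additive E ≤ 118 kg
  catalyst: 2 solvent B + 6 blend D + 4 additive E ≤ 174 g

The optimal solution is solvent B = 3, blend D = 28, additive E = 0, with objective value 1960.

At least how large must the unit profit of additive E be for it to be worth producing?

56

Both feedstock and catalyst are binding at x*.
Dual feasibility on the basic columns requires 2·y_feedstock + 2·y_catalyst = 28, 4·y_feedstock + 6·y_catalyst = 67.
This yields shadow prices y_feedstock = 8.5, y_catalyst = 5.5.
additive E enters the basis when its profit ≥ yᵀa₃ = 8.5·4 + 5.5·4 = 56.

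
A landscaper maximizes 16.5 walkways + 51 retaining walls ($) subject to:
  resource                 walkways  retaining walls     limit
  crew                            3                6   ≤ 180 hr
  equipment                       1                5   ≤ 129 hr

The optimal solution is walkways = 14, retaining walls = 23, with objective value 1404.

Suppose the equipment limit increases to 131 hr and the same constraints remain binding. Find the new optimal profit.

1416

Both crew and equipment are binding at x*.
The binding rows give the dual system: 3·y_crew + 1·y_equipment = 16.5 and 6·y_crew + 5·y_equipment = 51.
→ y_crew = 3.5 and y_equipment = 6.
Δz = y_equipment·Δb = 6 × (2) = 12, so new z* = 1404 + 12 = 1416.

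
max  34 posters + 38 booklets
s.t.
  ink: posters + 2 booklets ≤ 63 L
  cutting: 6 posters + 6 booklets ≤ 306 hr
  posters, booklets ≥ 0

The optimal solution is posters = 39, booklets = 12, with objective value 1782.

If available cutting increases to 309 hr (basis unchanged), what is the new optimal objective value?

1797

At the optimum: ink uses 63 of 63 (binding); cutting uses 306 of 306 (binding).
The binding rows give the dual system: 1·y_ink + 6·y_cutting = 34 and 2·y_ink + 6·y_cutting = 38.
→ y_ink = 4 and y_cutting = 5.
Δz = y_cutting·Δb = 5 × (3) = 15, so new z* = 1782 + 15 = 1797.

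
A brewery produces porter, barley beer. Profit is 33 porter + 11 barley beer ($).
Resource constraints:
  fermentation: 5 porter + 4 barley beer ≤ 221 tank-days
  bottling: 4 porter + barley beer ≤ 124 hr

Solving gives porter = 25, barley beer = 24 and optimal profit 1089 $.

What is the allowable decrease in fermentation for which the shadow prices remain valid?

66

Binding constraints: fermentation, bottling. The basis is B = [[5,4],[4,1]] with det -11.
Per unit decrease in fermentation, x* moves by d = (0.0909, -0.3636).
The basis stays optimal until barley beer reaches 0; allowable decrease = 66 tank-days.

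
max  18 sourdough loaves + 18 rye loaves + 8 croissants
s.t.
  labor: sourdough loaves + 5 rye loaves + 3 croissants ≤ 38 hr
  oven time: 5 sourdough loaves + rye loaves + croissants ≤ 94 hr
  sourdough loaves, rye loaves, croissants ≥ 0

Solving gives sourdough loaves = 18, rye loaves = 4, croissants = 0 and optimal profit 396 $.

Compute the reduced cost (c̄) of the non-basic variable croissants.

Both labor and oven time are binding at x*.
From A_Bᵀ y = c: 1·y_labor + 5·y_oven time = 18; 5·y_labor + 1·y_oven time = 18.
→ y_labor = 3 and y_oven time = 3.
Reduced cost of croissants: c₃ − yᵀa₃ = 8 − (3·3 + 3·1) = 8 − 12 = -4.

-4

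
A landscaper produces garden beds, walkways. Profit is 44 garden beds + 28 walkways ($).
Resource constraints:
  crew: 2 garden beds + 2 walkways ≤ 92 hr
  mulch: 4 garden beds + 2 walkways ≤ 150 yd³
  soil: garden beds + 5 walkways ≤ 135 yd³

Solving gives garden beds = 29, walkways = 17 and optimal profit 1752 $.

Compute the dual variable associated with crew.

6

At the optimum: crew uses 92 of 92 (binding); mulch uses 150 of 150 (binding); soil uses 114 of 135 (slack = 21).
Since soil is not tight, its dual is 0.
Dual feasibility on the basic columns requires 2·y_crew + 4·y_mulch = 44, 2·y_crew + 2·y_mulch = 28.
This yields shadow prices y_crew = 6, y_mulch = 8.
Shadow price of crew = 6.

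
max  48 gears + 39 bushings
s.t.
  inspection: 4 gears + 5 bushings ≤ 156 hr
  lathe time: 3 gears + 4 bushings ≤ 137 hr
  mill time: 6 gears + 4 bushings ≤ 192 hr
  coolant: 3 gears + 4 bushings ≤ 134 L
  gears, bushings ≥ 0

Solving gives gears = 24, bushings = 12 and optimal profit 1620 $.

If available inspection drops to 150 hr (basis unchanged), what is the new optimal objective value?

1602

At the optimum: inspection uses 156 of 156 (binding); lathe time uses 120 of 137 (slack = 17); mill time uses 192 of 192 (binding); coolant uses 120 of 134 (slack = 14).
By complementary slackness, y = 0 for the non-binding constraints.
The binding rows give the dual system: 4·y_inspection + 6·y_mill time = 48 and 5·y_inspection + 4·y_mill time = 39.
This yields shadow prices y_inspection = 3, y_mill time = 6.
Δz = y_inspection·Δb = 3 × (-6) = -18, so new z* = 1620 − 18 = 1602.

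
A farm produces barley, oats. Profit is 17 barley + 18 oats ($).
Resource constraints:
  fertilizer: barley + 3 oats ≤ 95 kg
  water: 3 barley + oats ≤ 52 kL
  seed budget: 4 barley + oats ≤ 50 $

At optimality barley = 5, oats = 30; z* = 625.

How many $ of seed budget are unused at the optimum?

seed budget used = 4·5 + 1·30 = 50; slack = 50 − 50 = 0.

0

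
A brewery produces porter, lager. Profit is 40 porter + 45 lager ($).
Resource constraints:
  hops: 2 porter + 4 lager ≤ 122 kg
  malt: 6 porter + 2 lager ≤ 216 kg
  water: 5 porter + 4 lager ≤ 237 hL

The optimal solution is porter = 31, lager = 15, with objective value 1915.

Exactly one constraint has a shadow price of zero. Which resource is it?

hops: 122/122 (binding)
malt: 216/216 (binding)
water: 215/237 (slack 22)
By complementary slackness, a constraint with positive slack has shadow price 0 → water.

water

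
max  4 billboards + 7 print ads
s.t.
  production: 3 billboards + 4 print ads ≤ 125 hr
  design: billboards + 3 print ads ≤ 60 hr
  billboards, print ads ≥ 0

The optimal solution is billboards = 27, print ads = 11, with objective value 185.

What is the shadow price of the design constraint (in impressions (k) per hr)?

1

Check each constraint at x*: production 125/125 (tight); design 60/60 (tight).
Dual feasibility on the basic columns requires 3·y_production + 1·y_design = 4, 4·y_production + 3·y_design = 7.
Solving: y_production = 1, y_design = 1.
Shadow price of design = 1.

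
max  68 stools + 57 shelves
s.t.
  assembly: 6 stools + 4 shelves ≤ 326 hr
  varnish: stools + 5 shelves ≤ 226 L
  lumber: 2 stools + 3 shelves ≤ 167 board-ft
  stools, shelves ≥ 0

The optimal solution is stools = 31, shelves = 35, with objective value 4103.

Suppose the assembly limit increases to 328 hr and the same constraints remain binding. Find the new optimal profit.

At the optimum: assembly uses 326 of 326 (binding); varnish uses 206 of 226 (slack = 20); lumber uses 167 of 167 (binding).
Since varnish is not tight, its dual is 0.
The binding rows give the dual system: 6·y_assembly + 2·y_lumber = 68 and 4·y_assembly + 3·y_lumber = 57.
Solving: y_assembly = 9, y_lumber = 7.
Δz = y_assembly·Δb = 9 × (2) = 18, so new z* = 4103 + 18 = 4121.

4121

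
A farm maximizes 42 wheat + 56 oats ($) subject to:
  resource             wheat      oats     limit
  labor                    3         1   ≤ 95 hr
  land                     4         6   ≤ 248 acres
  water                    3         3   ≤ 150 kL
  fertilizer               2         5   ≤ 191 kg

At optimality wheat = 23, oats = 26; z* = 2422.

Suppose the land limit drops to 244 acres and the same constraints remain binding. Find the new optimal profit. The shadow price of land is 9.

2386

Δb = -4, so new z* = 2422 + (9)·(-4) = 2422 − 36 = 2386.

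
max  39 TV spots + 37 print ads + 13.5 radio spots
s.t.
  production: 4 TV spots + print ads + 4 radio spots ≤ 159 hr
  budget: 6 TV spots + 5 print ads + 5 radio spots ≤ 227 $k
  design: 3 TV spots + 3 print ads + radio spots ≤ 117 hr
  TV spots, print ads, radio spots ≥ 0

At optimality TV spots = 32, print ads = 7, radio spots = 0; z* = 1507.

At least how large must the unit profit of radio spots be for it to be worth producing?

Binding: budget and design. Non-binding: production (24 unused).
Since production is not tight, its dual is 0.
The binding rows give the dual system: 6·y_budget + 3·y_design = 39 and 5·y_budget + 3·y_design = 37.
→ y_budget = 2 and y_design = 9.
radio spots enters the basis when its profit ≥ yᵀa₃ = 2·5 + 9·1 = 19.

19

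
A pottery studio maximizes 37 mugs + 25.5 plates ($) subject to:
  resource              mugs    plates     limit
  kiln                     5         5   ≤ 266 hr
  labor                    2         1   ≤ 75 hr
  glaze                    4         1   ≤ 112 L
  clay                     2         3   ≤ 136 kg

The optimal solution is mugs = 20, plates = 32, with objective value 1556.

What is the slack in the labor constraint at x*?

labor used = 2·20 + 1·32 = 72; slack = 75 − 72 = 3.

3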